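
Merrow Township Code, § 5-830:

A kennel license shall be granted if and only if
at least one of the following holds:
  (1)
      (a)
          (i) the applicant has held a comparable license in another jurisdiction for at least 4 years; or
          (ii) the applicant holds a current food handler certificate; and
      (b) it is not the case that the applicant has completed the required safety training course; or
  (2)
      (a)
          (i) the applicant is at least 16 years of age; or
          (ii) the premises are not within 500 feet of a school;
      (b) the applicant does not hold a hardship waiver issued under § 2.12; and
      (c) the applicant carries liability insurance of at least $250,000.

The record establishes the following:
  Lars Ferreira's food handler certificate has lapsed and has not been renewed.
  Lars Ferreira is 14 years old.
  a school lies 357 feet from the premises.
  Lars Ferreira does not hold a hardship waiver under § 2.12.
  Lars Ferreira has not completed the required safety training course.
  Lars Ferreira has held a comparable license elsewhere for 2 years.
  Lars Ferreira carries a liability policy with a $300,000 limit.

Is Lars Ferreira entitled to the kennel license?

(i) prior license ≥ 4 yr — not met.
(ii) food handler cert. — not met.
(a) = F OR F = false.
(b) not (safety training) — holds.
So (1) is not satisfied (F AND T).
(i) age ≥ 16 — fails.
(ii) ≥500 ft from school — fails.
So (a) is not satisfied (F OR F).
(b) not (hardship waiver) — met.
(c) insurance ≥ $250,000 — holds.
So (2) is not satisfied (F AND T AND T).
Overall: F OR F → false.

No — denied.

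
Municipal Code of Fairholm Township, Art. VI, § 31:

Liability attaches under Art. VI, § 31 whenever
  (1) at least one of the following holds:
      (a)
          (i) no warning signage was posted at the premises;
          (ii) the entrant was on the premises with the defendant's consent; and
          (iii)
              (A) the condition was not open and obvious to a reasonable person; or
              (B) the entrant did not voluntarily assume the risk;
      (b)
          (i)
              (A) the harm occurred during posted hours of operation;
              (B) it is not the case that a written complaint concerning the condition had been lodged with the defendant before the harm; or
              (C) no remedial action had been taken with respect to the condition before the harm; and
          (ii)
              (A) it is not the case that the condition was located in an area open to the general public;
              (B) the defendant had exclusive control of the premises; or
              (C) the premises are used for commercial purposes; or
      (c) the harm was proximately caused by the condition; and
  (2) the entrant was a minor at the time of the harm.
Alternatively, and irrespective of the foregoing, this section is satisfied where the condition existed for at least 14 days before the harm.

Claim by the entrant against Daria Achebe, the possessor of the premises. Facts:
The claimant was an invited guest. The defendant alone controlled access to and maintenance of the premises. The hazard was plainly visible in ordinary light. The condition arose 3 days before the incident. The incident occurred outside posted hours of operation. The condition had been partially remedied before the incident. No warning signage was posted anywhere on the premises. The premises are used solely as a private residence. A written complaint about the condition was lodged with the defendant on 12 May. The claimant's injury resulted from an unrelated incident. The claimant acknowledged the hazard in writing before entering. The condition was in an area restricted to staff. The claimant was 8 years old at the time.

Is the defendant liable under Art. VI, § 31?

No — not liable.

(i) no signage posted — holds.
(ii) consent to enter — satisfied.
(A) not open/obvious — fails.
(B) no assumed risk — fails.
So (iii) is not satisfied (F OR F).
So (a) is not satisfied (T AND T AND F).
(A) during posted hours — fails.
(B) not (complaint lodged) — fails.
(C) no remedial action — fails.
(i) = F OR F OR F = false.
(A) not (public area) — satisfied.
(B) exclusive control — met.
(C) commercial use — not met.
(ii) = T OR T OR F = true.
So (b) is not satisfied (F AND T).
(c) proximate cause — fails.
(1) = F OR F OR F = false.
(2) entrant a minor — holds.
So Overall is not satisfied (F AND T).
Exception (condition ≥14 days old) — not satisfied.
Result: main false OR exception false → false.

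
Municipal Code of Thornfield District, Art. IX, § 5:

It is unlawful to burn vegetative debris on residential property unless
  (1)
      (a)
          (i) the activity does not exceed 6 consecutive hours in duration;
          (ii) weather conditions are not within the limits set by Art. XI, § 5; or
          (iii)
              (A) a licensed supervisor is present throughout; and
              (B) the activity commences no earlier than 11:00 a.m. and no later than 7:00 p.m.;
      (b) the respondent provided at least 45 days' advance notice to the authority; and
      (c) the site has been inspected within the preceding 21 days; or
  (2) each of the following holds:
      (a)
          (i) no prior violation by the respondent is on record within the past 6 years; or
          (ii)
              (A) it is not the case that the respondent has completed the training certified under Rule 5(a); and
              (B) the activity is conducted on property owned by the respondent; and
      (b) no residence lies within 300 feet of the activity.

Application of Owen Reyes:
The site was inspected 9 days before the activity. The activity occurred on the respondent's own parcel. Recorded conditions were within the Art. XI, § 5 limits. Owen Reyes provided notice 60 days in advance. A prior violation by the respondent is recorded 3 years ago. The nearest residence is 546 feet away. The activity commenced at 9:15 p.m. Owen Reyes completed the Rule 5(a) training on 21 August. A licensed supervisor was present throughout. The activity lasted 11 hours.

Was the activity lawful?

No — unlawful.

(i) ≤ 6 hrs duration — fails.
(ii) not (weather ok) — not satisfied.
(A) supervisor present — met.
(B) start within hours — fails.
(iii) = T AND F = false.
(a) = F OR F OR F = false.
(b) ≥45 days' notice — satisfied.
(c) site inspected — met.
So (1) is not satisfied (F AND T AND T).
(i) no prior violation — not met.
(A) not (training certified) — not met.
(B) own property — satisfied.
(ii) = F AND T = false.
(a): F OR F → false.
(b) no residence in 300 ft — holds.
So (2) is not satisfied (F AND T).
Overall: F OR F → false.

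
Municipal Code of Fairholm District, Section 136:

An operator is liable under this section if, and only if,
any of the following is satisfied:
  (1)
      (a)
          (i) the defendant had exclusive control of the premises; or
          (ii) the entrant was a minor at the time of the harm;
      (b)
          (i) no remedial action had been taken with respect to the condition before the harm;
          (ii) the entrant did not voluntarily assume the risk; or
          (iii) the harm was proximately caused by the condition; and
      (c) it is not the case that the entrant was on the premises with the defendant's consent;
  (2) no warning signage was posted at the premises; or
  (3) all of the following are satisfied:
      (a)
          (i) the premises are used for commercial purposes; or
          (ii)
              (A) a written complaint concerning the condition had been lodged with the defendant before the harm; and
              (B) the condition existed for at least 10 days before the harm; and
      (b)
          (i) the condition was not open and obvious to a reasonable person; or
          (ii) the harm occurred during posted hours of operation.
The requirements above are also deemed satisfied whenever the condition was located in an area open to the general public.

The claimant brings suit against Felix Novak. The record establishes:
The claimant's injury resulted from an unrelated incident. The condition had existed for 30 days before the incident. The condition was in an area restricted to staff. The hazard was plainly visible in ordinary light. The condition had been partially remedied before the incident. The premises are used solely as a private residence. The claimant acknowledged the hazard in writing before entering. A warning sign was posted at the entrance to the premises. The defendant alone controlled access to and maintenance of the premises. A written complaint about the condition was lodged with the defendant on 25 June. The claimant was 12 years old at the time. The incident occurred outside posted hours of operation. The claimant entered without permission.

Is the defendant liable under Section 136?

(i) exclusive control — satisfied.
(ii) entrant a minor — holds.
(a) = T OR T = true.
(i) no remedial action — not met.
(ii) no assumed risk — fails.
(iii) proximate cause — not satisfied.
So (b) is not satisfied (F OR F OR F).
(c) not (consent to enter) — holds.
(1) = T AND F AND T = false.
(2) no signage posted — not met.
(i) commercial use — not met.
(A) complaint lodged — met.
(B) condition ≥10 days old — met.
(ii): T AND T → true.
So (a) is satisfied (F OR T).
(i) not open/obvious — not satisfied.
(ii) during posted hours — not met.
(b): F OR F → false.
(3) = T AND F = false.
Overall: F OR F OR F → false.
Exception (public area) — not satisfied.
Result: main false OR exception false → false.

No — not liable.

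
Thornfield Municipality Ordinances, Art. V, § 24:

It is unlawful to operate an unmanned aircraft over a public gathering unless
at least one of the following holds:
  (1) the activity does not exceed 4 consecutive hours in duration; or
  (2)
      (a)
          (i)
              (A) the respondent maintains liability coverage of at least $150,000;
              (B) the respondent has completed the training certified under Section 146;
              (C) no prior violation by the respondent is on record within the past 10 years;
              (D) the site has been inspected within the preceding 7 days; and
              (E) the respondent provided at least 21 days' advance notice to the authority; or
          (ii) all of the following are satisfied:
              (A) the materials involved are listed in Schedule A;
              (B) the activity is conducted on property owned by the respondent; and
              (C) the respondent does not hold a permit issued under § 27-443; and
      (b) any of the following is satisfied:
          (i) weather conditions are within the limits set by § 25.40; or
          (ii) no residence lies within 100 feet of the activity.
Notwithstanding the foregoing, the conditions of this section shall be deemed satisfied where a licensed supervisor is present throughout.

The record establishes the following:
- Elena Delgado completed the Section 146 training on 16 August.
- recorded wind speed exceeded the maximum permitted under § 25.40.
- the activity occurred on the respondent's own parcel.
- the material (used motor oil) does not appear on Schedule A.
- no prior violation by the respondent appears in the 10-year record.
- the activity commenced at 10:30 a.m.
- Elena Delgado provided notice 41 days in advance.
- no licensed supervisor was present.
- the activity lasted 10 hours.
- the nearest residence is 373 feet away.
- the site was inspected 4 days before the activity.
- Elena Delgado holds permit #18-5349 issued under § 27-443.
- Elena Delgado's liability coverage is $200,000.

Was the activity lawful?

Yes — lawful.

(1) ≤ 4 hrs duration — fails.
(A) coverage ≥ $150,000 — holds.
(B) training certified — satisfied.
(C) no prior violation — met.
(D) site inspected — met.
(E) ≥21 days' notice — holds.
(i): T AND T AND T AND T AND T → true.
(A) Schedule A material — not satisfied.
(B) own property — holds.
(C) not (holds permit) — fails.
So (ii) is not satisfied (F AND T AND F).
So (a) is satisfied (T OR F).
(i) weather ok — not satisfied.
(ii) no residence in 100 ft — satisfied.
So (b) is satisfied (F OR T).
(2) = T AND T = true.
Overall = F OR T = true.
Exception (supervisor present) — not satisfied.
Result: main true OR exception false → true.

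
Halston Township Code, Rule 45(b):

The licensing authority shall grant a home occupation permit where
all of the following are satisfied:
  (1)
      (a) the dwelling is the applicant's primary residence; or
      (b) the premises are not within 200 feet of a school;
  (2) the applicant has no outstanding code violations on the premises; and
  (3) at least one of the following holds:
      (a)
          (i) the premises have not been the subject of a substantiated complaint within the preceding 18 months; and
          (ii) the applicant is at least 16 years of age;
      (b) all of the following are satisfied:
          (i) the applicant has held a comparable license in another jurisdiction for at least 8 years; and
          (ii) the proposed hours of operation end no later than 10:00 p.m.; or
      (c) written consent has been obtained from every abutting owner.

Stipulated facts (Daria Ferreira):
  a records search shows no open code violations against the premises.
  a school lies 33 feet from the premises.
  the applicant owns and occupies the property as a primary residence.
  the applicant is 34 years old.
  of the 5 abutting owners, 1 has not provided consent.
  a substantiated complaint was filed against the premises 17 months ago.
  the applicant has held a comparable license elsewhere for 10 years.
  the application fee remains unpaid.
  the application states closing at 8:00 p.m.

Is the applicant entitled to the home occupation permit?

Yes — granted.

(a) primary residence — satisfied.
(b) ≥200 ft from school — not satisfied.
(1): T OR F → true.
(2) no code violations — satisfied.
(i) no complaint in 18 mo. — fails.
(ii) age ≥ 16 — satisfied.
So (a) is not satisfied (F AND T).
(i) prior license ≥ 8 yr — holds.
(ii) closes by 10 p.m. — satisfied.
So (b) is satisfied (T AND T).
(c) all abutters consent — not met.
So (3) is satisfied (F OR T OR F).
Overall = T AND T AND T = true.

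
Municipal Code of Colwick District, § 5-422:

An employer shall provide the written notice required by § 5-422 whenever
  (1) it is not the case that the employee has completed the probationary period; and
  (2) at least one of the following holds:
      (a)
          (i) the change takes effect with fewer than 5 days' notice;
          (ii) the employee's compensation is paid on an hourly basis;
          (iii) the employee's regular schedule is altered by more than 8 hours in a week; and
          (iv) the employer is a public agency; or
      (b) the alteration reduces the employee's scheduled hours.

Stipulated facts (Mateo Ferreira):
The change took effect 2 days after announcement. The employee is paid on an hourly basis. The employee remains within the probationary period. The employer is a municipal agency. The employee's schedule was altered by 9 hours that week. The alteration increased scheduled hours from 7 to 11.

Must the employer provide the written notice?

Yes — required.

(1) not (past probation) — holds.
(i) < 5 days' notice — met.
(ii) hourly-paid — holds.
(iii) schedule shift > 8h — met.
(iv) public agency — met.
(a): T AND T AND T AND T → true.
(b) hours reduced — not satisfied.
(2) = T OR F = true.
Overall: T AND T → true.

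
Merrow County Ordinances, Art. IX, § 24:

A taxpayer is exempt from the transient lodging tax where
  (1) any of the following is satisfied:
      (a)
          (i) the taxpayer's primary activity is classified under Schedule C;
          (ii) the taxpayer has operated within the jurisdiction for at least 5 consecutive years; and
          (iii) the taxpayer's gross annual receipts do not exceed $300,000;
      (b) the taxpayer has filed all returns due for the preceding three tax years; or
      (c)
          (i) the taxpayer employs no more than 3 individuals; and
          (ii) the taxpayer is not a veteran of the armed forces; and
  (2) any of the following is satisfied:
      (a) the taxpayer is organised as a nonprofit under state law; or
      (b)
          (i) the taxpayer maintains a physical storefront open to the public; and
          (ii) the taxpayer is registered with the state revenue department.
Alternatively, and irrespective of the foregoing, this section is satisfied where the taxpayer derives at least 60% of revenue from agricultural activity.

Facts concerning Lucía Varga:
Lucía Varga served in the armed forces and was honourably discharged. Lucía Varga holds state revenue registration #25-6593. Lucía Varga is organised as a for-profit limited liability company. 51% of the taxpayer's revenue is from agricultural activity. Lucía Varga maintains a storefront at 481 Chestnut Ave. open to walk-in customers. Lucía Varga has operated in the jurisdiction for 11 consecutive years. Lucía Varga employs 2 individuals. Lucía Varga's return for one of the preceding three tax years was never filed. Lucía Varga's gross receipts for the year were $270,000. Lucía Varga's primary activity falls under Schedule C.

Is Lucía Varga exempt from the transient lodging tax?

(i) Schedule C activity — met.
(ii) ≥ 5 yrs in jurisdiction — satisfied.
(iii) receipts ≤ $300,000 — satisfied.
(a) = T AND T AND T = true.
(b) returns current — fails.
(i) ≤ 3 employees — holds.
(ii) not (veteran) — not met.
So (c) is not satisfied (T AND F).
(1) = T OR F OR F = true.
(a) nonprofit — not satisfied.
(i) has storefront — holds.
(ii) state-registered — satisfied.
So (b) is satisfied (T AND T).
(2): F OR T → true.
So Overall is satisfied (T AND T).
Exception (≥60% agricultural) — not satisfied.
Result: main true OR exception false → true.

Yes — exempt.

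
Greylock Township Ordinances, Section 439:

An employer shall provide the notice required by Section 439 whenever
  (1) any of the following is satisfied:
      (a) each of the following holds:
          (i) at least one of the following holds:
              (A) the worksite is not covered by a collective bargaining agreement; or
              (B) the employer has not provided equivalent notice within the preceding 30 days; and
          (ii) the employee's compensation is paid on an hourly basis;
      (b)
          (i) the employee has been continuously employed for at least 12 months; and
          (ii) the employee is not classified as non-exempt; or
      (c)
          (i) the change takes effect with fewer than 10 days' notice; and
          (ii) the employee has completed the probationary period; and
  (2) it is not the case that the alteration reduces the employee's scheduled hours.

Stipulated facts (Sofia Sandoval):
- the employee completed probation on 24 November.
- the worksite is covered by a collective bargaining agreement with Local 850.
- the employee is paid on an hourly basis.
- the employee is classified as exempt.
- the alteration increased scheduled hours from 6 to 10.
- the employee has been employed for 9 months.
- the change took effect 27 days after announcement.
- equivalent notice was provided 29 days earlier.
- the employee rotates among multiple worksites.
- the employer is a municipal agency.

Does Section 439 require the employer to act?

No — not required.

(A) no CBA — not met.
(B) no recent notice — fails.
(i): F OR F → false.
(ii) hourly-paid — holds.
(a): F AND T → false.
(i) tenure ≥ 12 mo. — fails.
(ii) not (non-exempt) — met.
(b): F AND T → false.
(i) < 10 days' notice — fails.
(ii) past probation — met.
(c) = F AND T = false.
(1): F OR F OR F → false.
(2) not (hours reduced) — holds.
So Overall is not satisfied (F AND T).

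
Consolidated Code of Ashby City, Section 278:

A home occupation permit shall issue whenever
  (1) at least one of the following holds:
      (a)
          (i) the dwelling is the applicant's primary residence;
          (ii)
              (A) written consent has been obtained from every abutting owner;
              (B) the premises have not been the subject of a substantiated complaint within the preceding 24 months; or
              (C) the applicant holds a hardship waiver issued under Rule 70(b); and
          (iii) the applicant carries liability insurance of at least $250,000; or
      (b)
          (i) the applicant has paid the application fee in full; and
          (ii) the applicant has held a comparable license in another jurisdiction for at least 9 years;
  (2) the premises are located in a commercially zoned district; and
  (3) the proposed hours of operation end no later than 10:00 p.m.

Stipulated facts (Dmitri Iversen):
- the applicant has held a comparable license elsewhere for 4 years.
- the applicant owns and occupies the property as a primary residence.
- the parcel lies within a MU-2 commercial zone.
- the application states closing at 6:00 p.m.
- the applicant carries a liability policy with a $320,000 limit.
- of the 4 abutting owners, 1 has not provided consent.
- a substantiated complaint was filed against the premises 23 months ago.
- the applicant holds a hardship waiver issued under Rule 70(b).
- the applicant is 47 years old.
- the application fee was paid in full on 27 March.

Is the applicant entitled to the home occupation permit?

Yes — granted.

(i) primary residence — satisfied.
(A) all abutters consent — not met.
(B) no complaint in 24 mo. — not satisfied.
(C) hardship waiver — holds.
So (ii) is satisfied (F OR F OR T).
(iii) insurance ≥ $250,000 — holds.
(a) = T AND T AND T = true.
(i) fee paid — holds.
(ii) prior license ≥ 9 yr — not met.
So (b) is not satisfied (T AND F).
So (1) is satisfied (T OR F).
(2) commercially zoned — holds.
(3) closes by 10 p.m. — holds.
So Overall is satisfied (T AND T AND T).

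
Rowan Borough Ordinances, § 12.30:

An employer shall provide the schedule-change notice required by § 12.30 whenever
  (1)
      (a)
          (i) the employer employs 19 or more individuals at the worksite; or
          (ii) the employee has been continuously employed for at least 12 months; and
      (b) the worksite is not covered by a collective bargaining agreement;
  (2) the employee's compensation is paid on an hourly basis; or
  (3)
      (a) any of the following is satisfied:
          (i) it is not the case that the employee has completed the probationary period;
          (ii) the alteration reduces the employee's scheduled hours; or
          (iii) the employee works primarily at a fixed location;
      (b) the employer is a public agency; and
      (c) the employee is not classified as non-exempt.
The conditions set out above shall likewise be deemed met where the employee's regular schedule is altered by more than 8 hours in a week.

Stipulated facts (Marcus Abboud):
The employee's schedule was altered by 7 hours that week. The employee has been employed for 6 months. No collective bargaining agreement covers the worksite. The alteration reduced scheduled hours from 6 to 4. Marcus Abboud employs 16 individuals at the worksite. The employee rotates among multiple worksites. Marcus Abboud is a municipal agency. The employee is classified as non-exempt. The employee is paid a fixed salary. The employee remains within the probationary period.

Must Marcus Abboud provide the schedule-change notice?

No — not required.

(i) ≥ 19 at site — fails.
(ii) tenure ≥ 12 mo. — not met.
(a): F OR F → false.
(b) no CBA — met.
(1) = F AND T = false.
(2) hourly-paid — fails.
(i) not (past probation) — satisfied.
(ii) hours reduced — holds.
(iii) fixed location — fails.
(a): T OR T OR F → true.
(b) public agency — satisfied.
(c) not (non-exempt) — fails.
(3) = T AND T AND F = false.
Overall = F OR F OR F = false.
Exception (schedule shift > 8h) — not satisfied.
Result: main false OR exception false → false.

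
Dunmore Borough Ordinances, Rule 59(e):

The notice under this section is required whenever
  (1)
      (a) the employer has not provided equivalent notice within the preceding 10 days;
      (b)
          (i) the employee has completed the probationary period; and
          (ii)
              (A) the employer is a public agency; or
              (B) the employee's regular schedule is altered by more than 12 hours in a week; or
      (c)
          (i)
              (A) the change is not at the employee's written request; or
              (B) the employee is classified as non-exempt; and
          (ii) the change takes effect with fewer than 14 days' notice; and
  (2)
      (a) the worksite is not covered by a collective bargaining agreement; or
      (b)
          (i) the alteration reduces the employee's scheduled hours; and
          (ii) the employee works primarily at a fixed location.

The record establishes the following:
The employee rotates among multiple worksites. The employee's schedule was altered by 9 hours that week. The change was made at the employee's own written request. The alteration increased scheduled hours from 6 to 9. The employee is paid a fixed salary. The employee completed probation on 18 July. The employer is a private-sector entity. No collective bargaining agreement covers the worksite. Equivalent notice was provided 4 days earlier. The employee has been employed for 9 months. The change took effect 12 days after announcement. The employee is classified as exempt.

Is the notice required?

(a) no recent notice — not satisfied.
(i) past probation — satisfied.
(A) public agency — not satisfied.
(B) schedule shift > 12h — fails.
(ii): F OR F → false.
(b) = T AND F = false.
(A) not employee-requested — fails.
(B) non-exempt — not satisfied.
(i): F OR F → false.
(ii) < 14 days' notice — satisfied.
So (c) is not satisfied (F AND T).
So (1) is not satisfied (F OR F OR F).
(a) no CBA — met.
(i) hours reduced — fails.
(ii) fixed location — not met.
(b): F AND F → false.
(2) = T OR F = true.
So Overall is not satisfied (F AND T).

No — not required.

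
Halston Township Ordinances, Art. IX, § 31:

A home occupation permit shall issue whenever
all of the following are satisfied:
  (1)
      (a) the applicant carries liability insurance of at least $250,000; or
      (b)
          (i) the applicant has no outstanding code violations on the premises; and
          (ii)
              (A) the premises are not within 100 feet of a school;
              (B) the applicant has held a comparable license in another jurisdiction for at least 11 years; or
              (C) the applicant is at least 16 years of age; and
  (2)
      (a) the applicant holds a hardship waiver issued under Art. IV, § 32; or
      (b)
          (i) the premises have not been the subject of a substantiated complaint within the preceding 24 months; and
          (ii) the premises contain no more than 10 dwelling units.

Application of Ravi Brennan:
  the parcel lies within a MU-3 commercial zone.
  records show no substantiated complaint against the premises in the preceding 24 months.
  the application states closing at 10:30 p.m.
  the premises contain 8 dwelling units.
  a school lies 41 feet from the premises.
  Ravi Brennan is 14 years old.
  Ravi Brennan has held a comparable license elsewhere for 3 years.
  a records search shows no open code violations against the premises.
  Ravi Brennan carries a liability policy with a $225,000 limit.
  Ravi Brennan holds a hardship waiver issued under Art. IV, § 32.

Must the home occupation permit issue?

No — denied.

(a) insurance ≥ $250,000 — not satisfied.
(i) no code violations — holds.
(A) ≥100 ft from school — not satisfied.
(B) prior license ≥ 11 yr — fails.
(C) age ≥ 16 — not met.
So (ii) is not satisfied (F OR F OR F).
So (b) is not satisfied (T AND F).
So (1) is not satisfied (F OR F).
(a) hardship waiver — satisfied.
(i) no complaint in 24 mo. — holds.
(ii) ≤ 10 units — met.
(b): T AND T → true.
So (2) is satisfied (T OR T).
Overall = F AND T = false.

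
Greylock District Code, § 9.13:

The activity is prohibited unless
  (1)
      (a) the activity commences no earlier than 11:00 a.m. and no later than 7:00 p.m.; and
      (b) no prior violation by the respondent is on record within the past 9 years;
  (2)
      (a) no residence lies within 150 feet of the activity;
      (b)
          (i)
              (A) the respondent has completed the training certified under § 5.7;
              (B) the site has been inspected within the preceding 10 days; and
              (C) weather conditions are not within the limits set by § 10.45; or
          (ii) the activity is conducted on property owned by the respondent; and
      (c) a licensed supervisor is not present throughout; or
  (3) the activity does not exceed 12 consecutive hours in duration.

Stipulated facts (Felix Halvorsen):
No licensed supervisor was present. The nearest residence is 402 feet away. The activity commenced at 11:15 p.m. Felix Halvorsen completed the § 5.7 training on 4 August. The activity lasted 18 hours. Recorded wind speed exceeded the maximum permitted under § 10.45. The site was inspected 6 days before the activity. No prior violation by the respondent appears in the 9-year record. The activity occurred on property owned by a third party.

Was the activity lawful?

Yes — lawful.

(a) start within hours — fails.
(b) no prior violation — satisfied.
So (1) is not satisfied (F AND T).
(a) no residence in 150 ft — met.
(A) training certified — satisfied.
(B) site inspected — holds.
(C) not (weather ok) — holds.
So (i) is satisfied (T AND T AND T).
(ii) own property — not met.
(b): T OR F → true.
(c) not (supervisor present) — met.
So (2) is satisfied (T AND T AND T).
(3) ≤ 12 hrs duration — fails.
So Overall is satisfied (F OR T OR F).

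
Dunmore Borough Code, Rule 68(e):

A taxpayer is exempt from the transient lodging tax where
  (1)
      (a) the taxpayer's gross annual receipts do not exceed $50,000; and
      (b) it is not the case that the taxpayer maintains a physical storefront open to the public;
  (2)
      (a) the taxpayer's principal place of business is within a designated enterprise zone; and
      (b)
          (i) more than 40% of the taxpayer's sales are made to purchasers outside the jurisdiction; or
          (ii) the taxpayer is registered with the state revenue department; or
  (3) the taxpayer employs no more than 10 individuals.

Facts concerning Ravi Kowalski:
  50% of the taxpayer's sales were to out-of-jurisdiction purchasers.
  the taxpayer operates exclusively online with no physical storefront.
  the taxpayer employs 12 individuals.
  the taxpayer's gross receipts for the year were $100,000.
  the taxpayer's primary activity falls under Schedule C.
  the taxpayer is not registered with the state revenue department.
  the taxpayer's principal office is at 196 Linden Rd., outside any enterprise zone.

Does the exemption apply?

(a) receipts ≤ $50,000 — fails.
(b) not (has storefront) — met.
(1) = F AND T = false.
(a) in enterprise zone — fails.
(i) >40% out-of-jur. sales — satisfied.
(ii) state-registered — not met.
So (b) is satisfied (T OR F).
(2): F AND T → false.
(3) ≤ 10 employees — not satisfied.
Overall = F OR F OR F = false.

No — not exempt.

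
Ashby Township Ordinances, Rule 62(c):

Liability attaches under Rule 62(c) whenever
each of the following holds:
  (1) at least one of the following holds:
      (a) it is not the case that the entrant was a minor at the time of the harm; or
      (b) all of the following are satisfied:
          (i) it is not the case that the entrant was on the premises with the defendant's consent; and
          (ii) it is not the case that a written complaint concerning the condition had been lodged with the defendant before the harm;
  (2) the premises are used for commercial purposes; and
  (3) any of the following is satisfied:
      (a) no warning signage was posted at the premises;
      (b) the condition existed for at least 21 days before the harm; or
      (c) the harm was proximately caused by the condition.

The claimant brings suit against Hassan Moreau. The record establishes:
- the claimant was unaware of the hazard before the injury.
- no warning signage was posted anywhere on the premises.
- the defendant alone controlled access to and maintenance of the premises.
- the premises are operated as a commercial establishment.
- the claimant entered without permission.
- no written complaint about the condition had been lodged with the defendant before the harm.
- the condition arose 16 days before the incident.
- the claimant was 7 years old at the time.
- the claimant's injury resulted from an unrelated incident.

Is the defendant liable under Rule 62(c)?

Yes — liable.

(a) not (entrant a minor) — fails.
(i) not (consent to enter) — satisfied.
(ii) not (complaint lodged) — satisfied.
(b): T AND T → true.
(1) = F OR T = true.
(2) commercial use — satisfied.
(a) no signage posted — met.
(b) condition ≥21 days old — fails.
(c) proximate cause — not met.
(3): T OR F OR F → true.
So Overall is satisfied (T AND T AND T).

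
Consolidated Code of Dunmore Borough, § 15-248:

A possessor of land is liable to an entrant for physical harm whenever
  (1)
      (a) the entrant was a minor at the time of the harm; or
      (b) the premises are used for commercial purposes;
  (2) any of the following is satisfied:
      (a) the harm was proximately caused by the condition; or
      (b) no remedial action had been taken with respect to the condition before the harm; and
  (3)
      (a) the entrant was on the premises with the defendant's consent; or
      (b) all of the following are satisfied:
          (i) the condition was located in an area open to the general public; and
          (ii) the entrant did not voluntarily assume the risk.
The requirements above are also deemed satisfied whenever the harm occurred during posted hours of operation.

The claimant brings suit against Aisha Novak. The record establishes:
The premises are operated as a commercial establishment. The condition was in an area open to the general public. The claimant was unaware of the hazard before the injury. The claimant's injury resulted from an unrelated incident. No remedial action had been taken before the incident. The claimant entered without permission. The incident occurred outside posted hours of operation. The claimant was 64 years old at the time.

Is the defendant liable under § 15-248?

(a) entrant a minor — fails.
(b) commercial use — met.
(1): F OR T → true.
(a) proximate cause — not satisfied.
(b) no remedial action — holds.
(2): F OR T → true.
(a) consent to enter — not satisfied.
(i) public area — satisfied.
(ii) no assumed risk — met.
(b): T AND T → true.
(3): F OR T → true.
So Overall is satisfied (T AND T AND T).
Exception (during posted hours) — not satisfied.
Result: main true OR exception false → true.

Yes — liable.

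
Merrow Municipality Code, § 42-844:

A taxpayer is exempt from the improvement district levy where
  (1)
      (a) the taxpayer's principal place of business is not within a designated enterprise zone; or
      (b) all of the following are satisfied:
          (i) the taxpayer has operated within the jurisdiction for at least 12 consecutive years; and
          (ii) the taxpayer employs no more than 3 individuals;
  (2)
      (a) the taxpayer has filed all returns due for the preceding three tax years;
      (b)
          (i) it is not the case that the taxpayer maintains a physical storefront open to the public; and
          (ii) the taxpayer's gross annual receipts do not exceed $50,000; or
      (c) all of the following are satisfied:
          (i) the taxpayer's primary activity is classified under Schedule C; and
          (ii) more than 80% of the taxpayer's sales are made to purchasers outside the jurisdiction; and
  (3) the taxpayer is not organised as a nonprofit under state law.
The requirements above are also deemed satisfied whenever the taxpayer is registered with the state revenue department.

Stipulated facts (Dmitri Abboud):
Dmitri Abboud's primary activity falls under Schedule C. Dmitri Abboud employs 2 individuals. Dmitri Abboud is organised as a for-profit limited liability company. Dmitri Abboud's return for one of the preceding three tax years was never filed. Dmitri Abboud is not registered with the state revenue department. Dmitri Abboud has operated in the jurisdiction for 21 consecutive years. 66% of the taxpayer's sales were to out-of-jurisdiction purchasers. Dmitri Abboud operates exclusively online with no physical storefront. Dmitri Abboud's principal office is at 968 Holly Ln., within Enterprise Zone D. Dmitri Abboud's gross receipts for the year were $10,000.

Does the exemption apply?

(a) not (in enterprise zone) — fails.
(i) ≥ 12 yrs in jurisdiction — met.
(ii) ≤ 3 employees — holds.
(b): T AND T → true.
(1) = F OR T = true.
(a) returns current — not satisfied.
(i) not (has storefront) — met.
(ii) receipts ≤ $50,000 — holds.
(b) = T AND T = true.
(i) Schedule C activity — holds.
(ii) >80% out-of-jur. sales — not met.
(c): T AND F → false.
(2) = F OR T OR F = true.
(3) not (nonprofit) — satisfied.
Overall: T AND T AND T → true.
Exception (state-registered) — not satisfied.
Result: main true OR exception false → true.

Yes — exempt.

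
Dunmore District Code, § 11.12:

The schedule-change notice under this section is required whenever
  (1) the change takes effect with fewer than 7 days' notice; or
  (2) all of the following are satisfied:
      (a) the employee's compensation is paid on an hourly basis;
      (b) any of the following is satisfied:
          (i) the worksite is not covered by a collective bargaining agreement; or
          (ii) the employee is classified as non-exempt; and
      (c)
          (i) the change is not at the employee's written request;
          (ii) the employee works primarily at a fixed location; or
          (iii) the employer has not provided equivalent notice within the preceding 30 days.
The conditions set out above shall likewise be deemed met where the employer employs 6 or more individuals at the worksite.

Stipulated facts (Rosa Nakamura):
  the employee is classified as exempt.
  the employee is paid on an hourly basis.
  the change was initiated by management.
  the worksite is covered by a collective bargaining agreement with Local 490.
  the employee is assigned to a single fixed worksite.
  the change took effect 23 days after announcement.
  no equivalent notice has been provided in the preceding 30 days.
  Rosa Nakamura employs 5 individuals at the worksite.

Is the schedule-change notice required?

No — not required.

(1) < 7 days' notice — fails.
(a) hourly-paid — met.
(i) no CBA — not met.
(ii) non-exempt — not met.
(b) = F OR F = false.
(i) not employee-requested — met.
(ii) fixed location — met.
(iii) no recent notice — satisfied.
So (c) is satisfied (T OR T OR T).
(2): T AND F AND T → false.
Overall: F OR F → false.
Exception (≥ 6 at site) — not satisfied.
Result: main false OR exception false → false.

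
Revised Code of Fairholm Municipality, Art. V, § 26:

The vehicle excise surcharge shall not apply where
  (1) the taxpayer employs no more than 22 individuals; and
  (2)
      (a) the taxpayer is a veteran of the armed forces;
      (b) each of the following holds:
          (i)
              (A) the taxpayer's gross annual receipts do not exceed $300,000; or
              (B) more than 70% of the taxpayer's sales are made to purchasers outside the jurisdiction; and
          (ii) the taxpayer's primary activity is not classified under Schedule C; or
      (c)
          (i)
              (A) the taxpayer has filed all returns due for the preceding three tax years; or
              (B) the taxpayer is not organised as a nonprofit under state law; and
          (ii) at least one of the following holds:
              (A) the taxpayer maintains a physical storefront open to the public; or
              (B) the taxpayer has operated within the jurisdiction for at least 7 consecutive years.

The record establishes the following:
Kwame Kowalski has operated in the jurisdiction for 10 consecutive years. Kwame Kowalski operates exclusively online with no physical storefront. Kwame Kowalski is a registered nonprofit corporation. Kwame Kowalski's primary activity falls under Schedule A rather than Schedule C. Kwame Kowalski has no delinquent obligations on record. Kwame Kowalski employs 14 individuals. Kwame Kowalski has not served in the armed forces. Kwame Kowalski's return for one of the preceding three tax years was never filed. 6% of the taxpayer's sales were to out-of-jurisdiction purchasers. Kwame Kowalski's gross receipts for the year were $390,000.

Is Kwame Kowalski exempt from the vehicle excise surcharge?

No — not exempt.

(1) ≤ 22 employees — satisfied.
(a) veteran — fails.
(A) receipts ≤ $300,000 — not met.
(B) >70% out-of-jur. sales — not met.
(i) = F OR F = false.
(ii) not (Schedule C activity) — holds.
(b): F AND T → false.
(A) returns current — not satisfied.
(B) not (nonprofit) — fails.
So (i) is not satisfied (F OR F).
(A) has storefront — not satisfied.
(B) ≥ 7 yrs in jurisdiction — satisfied.
(ii): F OR T → true.
(c) = F AND T = false.
So (2) is not satisfied (F OR F OR F).
So Overall is not satisfied (T AND F).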